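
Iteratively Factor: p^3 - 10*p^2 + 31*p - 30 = (p - 3)*(p^2 - 7*p + 10) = (p - 3)*(p - 2)*(p - 5)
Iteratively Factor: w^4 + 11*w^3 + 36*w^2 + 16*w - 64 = (w + 4)*(w^3 + 7*w^2 + 8*w - 16) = (w - 1)*(w + 4)*(w^2 + 8*w + 16) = (w - 1)*(w + 4)^2*(w + 4)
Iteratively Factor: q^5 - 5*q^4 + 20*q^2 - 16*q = (q - 1)*(q^4 - 4*q^3 - 4*q^2 + 16*q) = (q - 1)*(q + 2)*(q^3 - 6*q^2 + 8*q) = q*(q - 1)*(q + 2)*(q^2 - 6*q + 8) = q*(q - 2)*(q - 1)*(q + 2)*(q - 4)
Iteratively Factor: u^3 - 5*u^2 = (u)*(u^2 - 5*u) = u^2*(u - 5)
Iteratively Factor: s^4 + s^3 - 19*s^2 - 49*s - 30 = (s - 5)*(s^3 + 6*s^2 + 11*s + 6) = (s - 5)*(s + 2)*(s^2 + 4*s + 3) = (s - 5)*(s + 1)*(s + 2)*(s + 3)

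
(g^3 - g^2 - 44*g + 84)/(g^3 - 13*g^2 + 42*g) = (g^2 + 5*g - 14)/(g*(g - 7))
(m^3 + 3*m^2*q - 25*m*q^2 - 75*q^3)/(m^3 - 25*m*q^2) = (m + 3*q)/m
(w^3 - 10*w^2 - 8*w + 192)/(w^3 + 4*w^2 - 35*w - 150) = (w^2 - 4*w - 32)/(w^2 + 10*w + 25)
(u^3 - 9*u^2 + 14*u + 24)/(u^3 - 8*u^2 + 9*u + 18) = (u - 4)/(u - 3)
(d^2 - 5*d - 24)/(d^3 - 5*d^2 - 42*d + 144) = (d + 3)/(d^2 + 3*d - 18)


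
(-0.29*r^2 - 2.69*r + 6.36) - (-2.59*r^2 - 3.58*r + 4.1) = 2.3*r^2 + 0.89*r + 2.26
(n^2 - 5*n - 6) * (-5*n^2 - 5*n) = -5*n^4 + 20*n^3 + 55*n^2 + 30*n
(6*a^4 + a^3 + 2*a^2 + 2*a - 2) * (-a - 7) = -6*a^5 - 43*a^4 - 9*a^3 - 16*a^2 - 12*a + 14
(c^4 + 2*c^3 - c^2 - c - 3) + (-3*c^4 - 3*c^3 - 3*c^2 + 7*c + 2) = -2*c^4 - c^3 - 4*c^2 + 6*c - 1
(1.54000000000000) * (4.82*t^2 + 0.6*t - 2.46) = 7.4228*t^2 + 0.924*t - 3.7884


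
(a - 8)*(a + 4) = a^2 - 4*a - 32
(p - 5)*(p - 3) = p^2 - 8*p + 15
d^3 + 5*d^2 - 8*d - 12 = (d - 2)*(d + 1)*(d + 6)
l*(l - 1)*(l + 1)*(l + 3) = l^4 + 3*l^3 - l^2 - 3*l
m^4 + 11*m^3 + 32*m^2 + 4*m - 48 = (m - 1)*(m + 2)*(m + 4)*(m + 6)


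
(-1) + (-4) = -5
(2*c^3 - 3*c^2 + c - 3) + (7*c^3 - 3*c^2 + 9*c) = 9*c^3 - 6*c^2 + 10*c - 3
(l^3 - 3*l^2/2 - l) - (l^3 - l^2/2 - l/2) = -l^2 - l/2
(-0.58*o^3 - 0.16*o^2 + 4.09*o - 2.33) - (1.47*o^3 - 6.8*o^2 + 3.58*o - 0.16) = -2.05*o^3 + 6.64*o^2 + 0.51*o - 2.17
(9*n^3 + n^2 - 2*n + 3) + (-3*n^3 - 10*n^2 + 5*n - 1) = 6*n^3 - 9*n^2 + 3*n + 2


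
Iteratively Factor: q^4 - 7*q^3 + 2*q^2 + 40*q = (q)*(q^3 - 7*q^2 + 2*q + 40) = q*(q + 2)*(q^2 - 9*q + 20) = q*(q - 4)*(q + 2)*(q - 5)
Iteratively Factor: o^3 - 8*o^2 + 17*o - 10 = (o - 1)*(o^2 - 7*o + 10) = (o - 5)*(o - 1)*(o - 2)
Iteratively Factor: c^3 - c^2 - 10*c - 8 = (c + 2)*(c^2 - 3*c - 4) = (c - 4)*(c + 2)*(c + 1)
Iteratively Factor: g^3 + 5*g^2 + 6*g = (g)*(g^2 + 5*g + 6) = g*(g + 2)*(g + 3)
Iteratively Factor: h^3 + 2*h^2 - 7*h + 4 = (h + 4)*(h^2 - 2*h + 1) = (h - 1)*(h + 4)*(h - 1)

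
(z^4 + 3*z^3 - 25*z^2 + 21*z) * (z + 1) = z^5 + 4*z^4 - 22*z^3 - 4*z^2 + 21*z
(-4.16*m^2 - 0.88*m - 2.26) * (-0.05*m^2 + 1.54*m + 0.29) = 0.208*m^4 - 6.3624*m^3 - 2.4486*m^2 - 3.7356*m - 0.6554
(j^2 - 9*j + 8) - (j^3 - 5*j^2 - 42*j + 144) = -j^3 + 6*j^2 + 33*j - 136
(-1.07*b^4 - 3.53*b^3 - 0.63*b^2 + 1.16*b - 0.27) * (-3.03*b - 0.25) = 3.2421*b^5 + 10.9634*b^4 + 2.7914*b^3 - 3.3573*b^2 + 0.5281*b + 0.0675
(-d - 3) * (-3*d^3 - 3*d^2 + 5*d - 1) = 3*d^4 + 12*d^3 + 4*d^2 - 14*d + 3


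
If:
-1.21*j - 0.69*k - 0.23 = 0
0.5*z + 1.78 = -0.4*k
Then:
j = 0.712809917355372*z + 2.34752066115702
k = -1.25*z - 4.45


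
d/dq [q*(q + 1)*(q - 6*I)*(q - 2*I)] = 4*q^3 + q^2*(3 - 24*I) + q*(-24 - 16*I) - 12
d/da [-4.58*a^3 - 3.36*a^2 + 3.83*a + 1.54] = -13.74*a^2 - 6.72*a + 3.83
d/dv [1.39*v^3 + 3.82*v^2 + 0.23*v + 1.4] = 4.17*v^2 + 7.64*v + 0.23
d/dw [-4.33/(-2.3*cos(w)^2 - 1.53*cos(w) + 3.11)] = (19.918*cos(w) + 6.6249)*sin(w)/(2.3*cos(w)^2 + 1.53*cos(w) - 3.11)^2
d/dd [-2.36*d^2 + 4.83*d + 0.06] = 4.83 - 4.72*d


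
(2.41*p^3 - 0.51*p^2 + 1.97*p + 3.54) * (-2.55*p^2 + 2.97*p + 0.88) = -6.1455*p^5 + 8.4582*p^4 - 4.4174*p^3 - 3.6249*p^2 + 12.2474*p + 3.1152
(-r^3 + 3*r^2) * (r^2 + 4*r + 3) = -r^5 - r^4 + 9*r^3 + 9*r^2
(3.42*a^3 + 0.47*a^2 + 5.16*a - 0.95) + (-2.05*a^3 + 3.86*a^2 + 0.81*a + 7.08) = 1.37*a^3 + 4.33*a^2 + 5.97*a + 6.13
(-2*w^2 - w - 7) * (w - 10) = -2*w^3 + 19*w^2 + 3*w + 70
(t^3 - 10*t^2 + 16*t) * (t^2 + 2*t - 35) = t^5 - 8*t^4 - 39*t^3 + 382*t^2 - 560*t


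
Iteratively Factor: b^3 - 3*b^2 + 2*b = (b - 1)*(b^2 - 2*b) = b*(b - 1)*(b - 2)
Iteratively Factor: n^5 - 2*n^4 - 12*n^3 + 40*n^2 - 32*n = (n + 4)*(n^4 - 6*n^3 + 12*n^2 - 8*n) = n*(n + 4)*(n^3 - 6*n^2 + 12*n - 8) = n*(n - 2)*(n + 4)*(n^2 - 4*n + 4) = n*(n - 2)^2*(n + 4)*(n - 2)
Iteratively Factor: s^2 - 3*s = (s - 3)*(s)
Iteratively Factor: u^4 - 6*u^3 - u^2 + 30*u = (u + 2)*(u^3 - 8*u^2 + 15*u) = u*(u + 2)*(u^2 - 8*u + 15) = u*(u - 3)*(u + 2)*(u - 5)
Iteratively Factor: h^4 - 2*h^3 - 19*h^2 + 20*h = (h)*(h^3 - 2*h^2 - 19*h + 20) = h*(h + 4)*(h^2 - 6*h + 5) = h*(h - 5)*(h + 4)*(h - 1)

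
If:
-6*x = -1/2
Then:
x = 1/12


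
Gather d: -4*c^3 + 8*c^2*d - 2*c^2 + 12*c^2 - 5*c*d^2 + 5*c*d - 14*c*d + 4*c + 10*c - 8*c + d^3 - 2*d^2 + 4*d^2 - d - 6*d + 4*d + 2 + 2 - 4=-4*c^3 + 10*c^2 + 6*c + d^3 + d^2*(2 - 5*c) + d*(8*c^2 - 9*c - 3)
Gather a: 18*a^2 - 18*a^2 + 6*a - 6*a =0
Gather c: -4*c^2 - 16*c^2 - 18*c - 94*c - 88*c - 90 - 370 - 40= -20*c^2 - 200*c - 500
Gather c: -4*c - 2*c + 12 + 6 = 18 - 6*c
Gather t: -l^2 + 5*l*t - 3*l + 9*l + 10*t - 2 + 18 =-l^2 + 6*l + t*(5*l + 10) + 16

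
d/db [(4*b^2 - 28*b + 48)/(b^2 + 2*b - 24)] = 36/(b^2 + 12*b + 36)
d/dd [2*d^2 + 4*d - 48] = 4*d + 4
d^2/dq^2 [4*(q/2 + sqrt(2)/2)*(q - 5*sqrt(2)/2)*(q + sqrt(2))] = 12*q - 2*sqrt(2)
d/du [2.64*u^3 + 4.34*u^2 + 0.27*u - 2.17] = 7.92*u^2 + 8.68*u + 0.27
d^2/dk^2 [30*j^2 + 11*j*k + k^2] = 2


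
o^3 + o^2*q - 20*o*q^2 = o*(o - 4*q)*(o + 5*q)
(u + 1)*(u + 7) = u^2 + 8*u + 7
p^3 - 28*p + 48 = (p - 4)*(p - 2)*(p + 6)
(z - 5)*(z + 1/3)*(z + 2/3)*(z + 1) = z^4 - 3*z^3 - 79*z^2/9 - 53*z/9 - 10/9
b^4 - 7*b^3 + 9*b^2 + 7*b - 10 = (b - 5)*(b - 2)*(b - 1)*(b + 1)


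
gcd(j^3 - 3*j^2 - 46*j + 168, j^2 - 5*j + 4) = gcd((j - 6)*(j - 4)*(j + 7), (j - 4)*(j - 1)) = j - 4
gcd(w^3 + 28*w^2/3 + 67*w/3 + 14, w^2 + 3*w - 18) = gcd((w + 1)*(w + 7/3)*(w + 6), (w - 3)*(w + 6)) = w + 6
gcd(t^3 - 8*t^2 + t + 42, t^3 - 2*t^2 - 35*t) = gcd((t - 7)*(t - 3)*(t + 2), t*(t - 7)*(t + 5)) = t - 7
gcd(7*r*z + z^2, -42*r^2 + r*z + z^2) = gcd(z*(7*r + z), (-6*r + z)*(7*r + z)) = 7*r + z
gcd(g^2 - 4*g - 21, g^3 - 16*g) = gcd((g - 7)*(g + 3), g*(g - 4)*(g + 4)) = 1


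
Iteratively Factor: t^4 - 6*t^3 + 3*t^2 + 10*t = (t - 2)*(t^3 - 4*t^2 - 5*t) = (t - 5)*(t - 2)*(t^2 + t) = t*(t - 5)*(t - 2)*(t + 1)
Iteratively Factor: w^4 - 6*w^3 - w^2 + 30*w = (w)*(w^3 - 6*w^2 - w + 30) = w*(w - 3)*(w^2 - 3*w - 10) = w*(w - 5)*(w - 3)*(w + 2)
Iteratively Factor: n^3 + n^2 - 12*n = (n + 4)*(n^2 - 3*n) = (n - 3)*(n + 4)*(n)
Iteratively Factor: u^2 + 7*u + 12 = (u + 3)*(u + 4)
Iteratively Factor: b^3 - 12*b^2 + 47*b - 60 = (b - 4)*(b^2 - 8*b + 15) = (b - 4)*(b - 3)*(b - 5)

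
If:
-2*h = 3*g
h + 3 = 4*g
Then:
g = 6/11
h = -9/11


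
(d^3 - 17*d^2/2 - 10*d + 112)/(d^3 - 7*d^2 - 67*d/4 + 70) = 2*(d - 4)/(2*d - 5)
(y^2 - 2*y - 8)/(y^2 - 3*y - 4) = (y + 2)/(y + 1)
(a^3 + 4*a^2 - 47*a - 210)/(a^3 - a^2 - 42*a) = (a + 5)/a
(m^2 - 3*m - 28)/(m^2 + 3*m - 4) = (m - 7)/(m - 1)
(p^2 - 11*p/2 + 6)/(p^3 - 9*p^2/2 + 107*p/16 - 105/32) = 16*(p - 4)/(16*p^2 - 48*p + 35)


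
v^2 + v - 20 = (v - 4)*(v + 5)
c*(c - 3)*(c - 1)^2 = c^4 - 5*c^3 + 7*c^2 - 3*c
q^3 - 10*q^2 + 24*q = q*(q - 6)*(q - 4)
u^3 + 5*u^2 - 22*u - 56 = (u - 4)*(u + 2)*(u + 7)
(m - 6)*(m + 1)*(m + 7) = m^3 + 2*m^2 - 41*m - 42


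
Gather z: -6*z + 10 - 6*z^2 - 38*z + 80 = -6*z^2 - 44*z + 90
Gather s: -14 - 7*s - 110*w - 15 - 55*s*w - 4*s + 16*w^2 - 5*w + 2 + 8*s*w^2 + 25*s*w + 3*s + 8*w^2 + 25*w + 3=s*(8*w^2 - 30*w - 8) + 24*w^2 - 90*w - 24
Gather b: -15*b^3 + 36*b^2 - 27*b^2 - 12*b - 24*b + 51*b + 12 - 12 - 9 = -15*b^3 + 9*b^2 + 15*b - 9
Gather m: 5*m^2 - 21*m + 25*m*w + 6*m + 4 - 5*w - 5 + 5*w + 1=5*m^2 + m*(25*w - 15)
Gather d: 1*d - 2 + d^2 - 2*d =d^2 - d - 2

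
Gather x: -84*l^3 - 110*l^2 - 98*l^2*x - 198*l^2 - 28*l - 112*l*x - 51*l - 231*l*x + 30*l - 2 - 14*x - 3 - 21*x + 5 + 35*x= -84*l^3 - 308*l^2 - 49*l + x*(-98*l^2 - 343*l)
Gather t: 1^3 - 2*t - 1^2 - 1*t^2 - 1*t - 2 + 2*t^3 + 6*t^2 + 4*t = 2*t^3 + 5*t^2 + t - 2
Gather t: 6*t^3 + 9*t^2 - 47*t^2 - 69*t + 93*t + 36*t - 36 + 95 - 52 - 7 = 6*t^3 - 38*t^2 + 60*t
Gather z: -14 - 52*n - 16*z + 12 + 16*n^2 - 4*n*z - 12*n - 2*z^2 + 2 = 16*n^2 - 64*n - 2*z^2 + z*(-4*n - 16)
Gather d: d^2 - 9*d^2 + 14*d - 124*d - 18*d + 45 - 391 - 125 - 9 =-8*d^2 - 128*d - 480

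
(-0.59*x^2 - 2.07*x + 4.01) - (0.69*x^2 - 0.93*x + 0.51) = -1.28*x^2 - 1.14*x + 3.5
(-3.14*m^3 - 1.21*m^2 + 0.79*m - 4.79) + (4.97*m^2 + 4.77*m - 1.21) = -3.14*m^3 + 3.76*m^2 + 5.56*m - 6.0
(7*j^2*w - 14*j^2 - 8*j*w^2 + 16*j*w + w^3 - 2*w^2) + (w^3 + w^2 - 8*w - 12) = 7*j^2*w - 14*j^2 - 8*j*w^2 + 16*j*w + 2*w^3 - w^2 - 8*w - 12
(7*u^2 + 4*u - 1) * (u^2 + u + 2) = 7*u^4 + 11*u^3 + 17*u^2 + 7*u - 2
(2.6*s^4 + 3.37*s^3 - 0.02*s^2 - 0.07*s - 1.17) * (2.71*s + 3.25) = 7.046*s^5 + 17.5827*s^4 + 10.8983*s^3 - 0.2547*s^2 - 3.3982*s - 3.8025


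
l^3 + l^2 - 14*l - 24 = (l - 4)*(l + 2)*(l + 3)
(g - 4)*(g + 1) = g^2 - 3*g - 4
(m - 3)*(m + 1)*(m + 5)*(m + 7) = m^4 + 10*m^3 + 8*m^2 - 106*m - 105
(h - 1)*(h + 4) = h^2 + 3*h - 4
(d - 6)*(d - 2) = d^2 - 8*d + 12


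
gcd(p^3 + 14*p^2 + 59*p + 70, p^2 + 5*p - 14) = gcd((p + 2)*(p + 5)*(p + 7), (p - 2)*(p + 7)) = p + 7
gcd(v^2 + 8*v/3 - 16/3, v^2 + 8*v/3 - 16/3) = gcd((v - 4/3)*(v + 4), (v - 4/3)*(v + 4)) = v^2 + 8*v/3 - 16/3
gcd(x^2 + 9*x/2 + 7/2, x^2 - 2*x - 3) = x + 1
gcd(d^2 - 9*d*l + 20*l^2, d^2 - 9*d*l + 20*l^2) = d^2 - 9*d*l + 20*l^2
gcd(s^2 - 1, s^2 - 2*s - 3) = s + 1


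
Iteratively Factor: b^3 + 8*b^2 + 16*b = (b)*(b^2 + 8*b + 16) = b*(b + 4)*(b + 4)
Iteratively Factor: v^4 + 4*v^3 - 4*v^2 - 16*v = (v - 2)*(v^3 + 6*v^2 + 8*v) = (v - 2)*(v + 4)*(v^2 + 2*v) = (v - 2)*(v + 2)*(v + 4)*(v)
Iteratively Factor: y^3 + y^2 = (y)*(y^2 + y) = y*(y + 1)*(y)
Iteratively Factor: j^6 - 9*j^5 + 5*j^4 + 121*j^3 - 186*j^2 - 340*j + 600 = (j - 5)*(j^5 - 4*j^4 - 15*j^3 + 46*j^2 + 44*j - 120) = (j - 5)*(j + 2)*(j^4 - 6*j^3 - 3*j^2 + 52*j - 60) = (j - 5)*(j - 2)*(j + 2)*(j^3 - 4*j^2 - 11*j + 30) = (j - 5)^2*(j - 2)*(j + 2)*(j^2 + j - 6) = (j - 5)^2*(j - 2)^2*(j + 2)*(j + 3)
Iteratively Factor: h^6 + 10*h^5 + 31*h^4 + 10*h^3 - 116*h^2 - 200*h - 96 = (h + 1)*(h^5 + 9*h^4 + 22*h^3 - 12*h^2 - 104*h - 96) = (h + 1)*(h + 4)*(h^4 + 5*h^3 + 2*h^2 - 20*h - 24) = (h + 1)*(h + 3)*(h + 4)*(h^3 + 2*h^2 - 4*h - 8) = (h + 1)*(h + 2)*(h + 3)*(h + 4)*(h^2 - 4) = (h - 2)*(h + 1)*(h + 2)*(h + 3)*(h + 4)*(h + 2)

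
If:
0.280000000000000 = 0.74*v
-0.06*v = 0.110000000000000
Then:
No Solution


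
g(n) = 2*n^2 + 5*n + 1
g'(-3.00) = -7.00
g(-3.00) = 4.00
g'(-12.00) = -43.00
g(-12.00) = 229.00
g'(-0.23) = 4.08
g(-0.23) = -0.04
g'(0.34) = 6.36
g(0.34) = 2.93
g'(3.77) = 20.08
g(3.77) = 48.28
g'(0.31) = 6.24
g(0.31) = 2.74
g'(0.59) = 7.36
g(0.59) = 4.65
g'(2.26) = 14.04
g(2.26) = 22.52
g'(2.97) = 16.88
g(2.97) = 33.49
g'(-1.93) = -2.72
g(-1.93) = -1.20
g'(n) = 4*n + 5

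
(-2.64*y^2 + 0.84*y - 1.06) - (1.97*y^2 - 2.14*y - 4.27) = -4.61*y^2 + 2.98*y + 3.21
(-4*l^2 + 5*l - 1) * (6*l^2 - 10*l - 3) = -24*l^4 + 70*l^3 - 44*l^2 - 5*l + 3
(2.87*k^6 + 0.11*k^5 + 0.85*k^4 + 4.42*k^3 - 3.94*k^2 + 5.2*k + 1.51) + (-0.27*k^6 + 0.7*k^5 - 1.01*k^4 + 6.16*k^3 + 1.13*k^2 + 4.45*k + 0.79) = 2.6*k^6 + 0.81*k^5 - 0.16*k^4 + 10.58*k^3 - 2.81*k^2 + 9.65*k + 2.3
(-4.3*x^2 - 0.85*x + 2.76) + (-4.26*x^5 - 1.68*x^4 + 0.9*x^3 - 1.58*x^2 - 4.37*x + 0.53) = -4.26*x^5 - 1.68*x^4 + 0.9*x^3 - 5.88*x^2 - 5.22*x + 3.29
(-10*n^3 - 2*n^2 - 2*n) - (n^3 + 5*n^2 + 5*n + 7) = -11*n^3 - 7*n^2 - 7*n - 7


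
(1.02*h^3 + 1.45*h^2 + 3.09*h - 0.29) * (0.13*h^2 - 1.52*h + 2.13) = 0.1326*h^5 - 1.3619*h^4 + 0.3703*h^3 - 1.646*h^2 + 7.0225*h - 0.6177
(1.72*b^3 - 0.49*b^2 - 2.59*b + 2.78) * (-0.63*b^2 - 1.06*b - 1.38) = -1.0836*b^5 - 1.5145*b^4 - 0.2225*b^3 + 1.6702*b^2 + 0.627399999999999*b - 3.8364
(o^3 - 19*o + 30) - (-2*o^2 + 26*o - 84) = o^3 + 2*o^2 - 45*o + 114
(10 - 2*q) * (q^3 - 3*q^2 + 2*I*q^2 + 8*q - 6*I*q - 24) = -2*q^4 + 16*q^3 - 4*I*q^3 - 46*q^2 + 32*I*q^2 + 128*q - 60*I*q - 240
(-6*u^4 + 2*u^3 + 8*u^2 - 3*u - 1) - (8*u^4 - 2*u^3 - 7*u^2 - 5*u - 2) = -14*u^4 + 4*u^3 + 15*u^2 + 2*u + 1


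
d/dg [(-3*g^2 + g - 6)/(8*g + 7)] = (-24*g^2 - 42*g + 55)/(64*g^2 + 112*g + 49)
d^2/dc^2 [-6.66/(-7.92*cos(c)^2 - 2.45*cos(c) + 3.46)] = (-1671.031296*(1 - cos(c)^2)^2 - 387.69192*cos(c)^3 - 1605.513546*cos(c)^2 + 718.92702*cos(c) + 2115.99522)/(7.92*cos(c)^2 + 2.45*cos(c) - 3.46)^3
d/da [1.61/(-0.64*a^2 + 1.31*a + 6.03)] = (2.0608*a - 2.1091)/(-0.64*a^2 + 1.31*a + 6.03)^2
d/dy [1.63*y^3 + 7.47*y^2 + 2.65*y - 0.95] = 4.89*y^2 + 14.94*y + 2.65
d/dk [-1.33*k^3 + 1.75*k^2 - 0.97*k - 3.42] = -3.99*k^2 + 3.5*k - 0.97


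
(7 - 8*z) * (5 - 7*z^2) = 56*z^3 - 49*z^2 - 40*z + 35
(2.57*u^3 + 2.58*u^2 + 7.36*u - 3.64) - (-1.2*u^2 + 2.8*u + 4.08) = 2.57*u^3 + 3.78*u^2 + 4.56*u - 7.72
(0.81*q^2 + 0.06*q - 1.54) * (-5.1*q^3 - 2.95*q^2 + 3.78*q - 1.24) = -4.131*q^5 - 2.6955*q^4 + 10.7388*q^3 + 3.7654*q^2 - 5.8956*q + 1.9096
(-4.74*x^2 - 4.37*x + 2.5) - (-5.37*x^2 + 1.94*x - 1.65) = 0.63*x^2 - 6.31*x + 4.15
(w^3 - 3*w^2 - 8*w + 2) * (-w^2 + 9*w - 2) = -w^5 + 12*w^4 - 21*w^3 - 68*w^2 + 34*w - 4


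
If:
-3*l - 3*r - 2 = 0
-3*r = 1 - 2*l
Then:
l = -1/5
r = -7/15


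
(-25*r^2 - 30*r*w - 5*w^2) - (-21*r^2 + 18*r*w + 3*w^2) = -4*r^2 - 48*r*w - 8*w^2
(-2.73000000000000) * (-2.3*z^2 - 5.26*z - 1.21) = 6.279*z^2 + 14.3598*z + 3.3033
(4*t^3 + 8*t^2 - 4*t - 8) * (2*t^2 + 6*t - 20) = 8*t^5 + 40*t^4 - 40*t^3 - 200*t^2 + 32*t + 160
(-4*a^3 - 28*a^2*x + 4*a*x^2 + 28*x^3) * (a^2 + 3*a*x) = -4*a^5 - 40*a^4*x - 80*a^3*x^2 + 40*a^2*x^3 + 84*a*x^4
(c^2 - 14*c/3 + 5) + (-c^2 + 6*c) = 4*c/3 + 5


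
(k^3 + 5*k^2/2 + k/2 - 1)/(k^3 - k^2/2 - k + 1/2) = (k + 2)/(k - 1)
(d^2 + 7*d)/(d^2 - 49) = d/(d - 7)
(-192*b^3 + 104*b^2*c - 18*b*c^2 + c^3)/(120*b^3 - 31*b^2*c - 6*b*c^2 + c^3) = (-24*b^2 + 10*b*c - c^2)/(15*b^2 - 2*b*c - c^2)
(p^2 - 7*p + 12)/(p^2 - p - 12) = (p - 3)/(p + 3)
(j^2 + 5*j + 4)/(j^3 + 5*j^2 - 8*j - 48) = (j + 1)/(j^2 + j - 12)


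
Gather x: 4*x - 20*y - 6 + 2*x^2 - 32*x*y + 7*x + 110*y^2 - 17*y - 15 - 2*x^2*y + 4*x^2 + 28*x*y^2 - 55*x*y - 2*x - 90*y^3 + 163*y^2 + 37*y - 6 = x^2*(6 - 2*y) + x*(28*y^2 - 87*y + 9) - 90*y^3 + 273*y^2 - 27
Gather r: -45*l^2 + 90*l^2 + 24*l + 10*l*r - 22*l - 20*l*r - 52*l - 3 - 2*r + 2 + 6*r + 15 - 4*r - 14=45*l^2 - 10*l*r - 50*l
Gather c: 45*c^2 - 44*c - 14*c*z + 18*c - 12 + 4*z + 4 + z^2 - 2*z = 45*c^2 + c*(-14*z - 26) + z^2 + 2*z - 8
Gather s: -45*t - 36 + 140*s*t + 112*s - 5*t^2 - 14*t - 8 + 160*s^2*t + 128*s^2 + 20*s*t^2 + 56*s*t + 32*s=s^2*(160*t + 128) + s*(20*t^2 + 196*t + 144) - 5*t^2 - 59*t - 44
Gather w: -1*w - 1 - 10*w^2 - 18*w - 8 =-10*w^2 - 19*w - 9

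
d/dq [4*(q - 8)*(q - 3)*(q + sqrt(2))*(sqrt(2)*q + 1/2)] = 16*sqrt(2)*q^3 - 132*sqrt(2)*q^2 + 30*q^2 - 220*q + 196*sqrt(2)*q - 22*sqrt(2) + 240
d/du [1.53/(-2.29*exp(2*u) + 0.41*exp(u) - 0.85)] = (7.0074*exp(u) - 0.6273)*exp(u)/(2.29*exp(2*u) - 0.41*exp(u) + 0.85)^2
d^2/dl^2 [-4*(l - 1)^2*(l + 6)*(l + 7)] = -48*l^2 - 264*l - 136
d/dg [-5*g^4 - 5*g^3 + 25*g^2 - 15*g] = -20*g^3 - 15*g^2 + 50*g - 15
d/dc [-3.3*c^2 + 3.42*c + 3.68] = 3.42 - 6.6*c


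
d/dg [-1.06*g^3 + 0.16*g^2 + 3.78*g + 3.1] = -3.18*g^2 + 0.32*g + 3.78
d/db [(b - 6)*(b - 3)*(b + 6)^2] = 4*b^3 + 9*b^2 - 108*b - 108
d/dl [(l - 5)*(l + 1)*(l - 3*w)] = 3*l^2 - 6*l*w - 8*l + 12*w - 5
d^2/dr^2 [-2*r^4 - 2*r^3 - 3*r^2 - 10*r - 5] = -24*r^2 - 12*r - 6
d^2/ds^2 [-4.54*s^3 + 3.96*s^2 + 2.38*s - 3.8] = 7.92 - 27.24*s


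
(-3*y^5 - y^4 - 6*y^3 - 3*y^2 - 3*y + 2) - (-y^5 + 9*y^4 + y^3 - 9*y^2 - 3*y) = -2*y^5 - 10*y^4 - 7*y^3 + 6*y^2 + 2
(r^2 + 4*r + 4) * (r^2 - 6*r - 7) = r^4 - 2*r^3 - 27*r^2 - 52*r - 28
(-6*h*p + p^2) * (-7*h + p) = 42*h^2*p - 13*h*p^2 + p^3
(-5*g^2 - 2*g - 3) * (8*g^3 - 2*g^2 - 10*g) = -40*g^5 - 6*g^4 + 30*g^3 + 26*g^2 + 30*g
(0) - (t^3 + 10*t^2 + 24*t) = -t^3 - 10*t^2 - 24*t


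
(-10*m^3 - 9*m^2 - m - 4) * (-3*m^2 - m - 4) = 30*m^5 + 37*m^4 + 52*m^3 + 49*m^2 + 8*m + 16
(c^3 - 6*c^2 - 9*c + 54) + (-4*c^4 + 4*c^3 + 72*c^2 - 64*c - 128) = -4*c^4 + 5*c^3 + 66*c^2 - 73*c - 74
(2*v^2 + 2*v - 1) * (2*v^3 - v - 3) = 4*v^5 + 4*v^4 - 4*v^3 - 8*v^2 - 5*v + 3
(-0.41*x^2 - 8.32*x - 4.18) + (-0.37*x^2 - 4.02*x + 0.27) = -0.78*x^2 - 12.34*x - 3.91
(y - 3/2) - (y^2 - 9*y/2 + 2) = -y^2 + 11*y/2 - 7/2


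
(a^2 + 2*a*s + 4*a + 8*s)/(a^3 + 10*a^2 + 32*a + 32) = (a + 2*s)/(a^2 + 6*a + 8)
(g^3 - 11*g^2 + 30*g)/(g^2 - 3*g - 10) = g*(g - 6)/(g + 2)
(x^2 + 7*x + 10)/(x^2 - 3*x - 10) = (x + 5)/(x - 5)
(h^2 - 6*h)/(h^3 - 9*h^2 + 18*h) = 1/(h - 3)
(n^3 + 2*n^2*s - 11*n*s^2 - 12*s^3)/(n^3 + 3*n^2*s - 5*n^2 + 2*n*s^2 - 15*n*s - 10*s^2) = (n^2 + n*s - 12*s^2)/(n^2 + 2*n*s - 5*n - 10*s)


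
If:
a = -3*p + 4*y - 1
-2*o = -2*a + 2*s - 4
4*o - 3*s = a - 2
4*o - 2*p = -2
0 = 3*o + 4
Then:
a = -10/3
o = -4/3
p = -5/3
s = 0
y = -11/6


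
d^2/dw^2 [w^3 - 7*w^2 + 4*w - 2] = 6*w - 14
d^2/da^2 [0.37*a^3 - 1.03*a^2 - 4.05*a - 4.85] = 2.22*a - 2.06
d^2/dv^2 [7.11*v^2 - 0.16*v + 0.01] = 14.2200000000000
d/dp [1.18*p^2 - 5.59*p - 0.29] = 2.36*p - 5.59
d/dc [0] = 0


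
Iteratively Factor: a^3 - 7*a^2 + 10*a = (a - 2)*(a^2 - 5*a) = (a - 5)*(a - 2)*(a)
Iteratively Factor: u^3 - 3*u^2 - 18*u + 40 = (u + 4)*(u^2 - 7*u + 10) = (u - 2)*(u + 4)*(u - 5)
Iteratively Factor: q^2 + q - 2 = (q + 2)*(q - 1)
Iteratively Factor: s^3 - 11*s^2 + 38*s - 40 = (s - 4)*(s^2 - 7*s + 10) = (s - 5)*(s - 4)*(s - 2)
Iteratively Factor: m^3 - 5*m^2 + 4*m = (m - 1)*(m^2 - 4*m) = m*(m - 1)*(m - 4)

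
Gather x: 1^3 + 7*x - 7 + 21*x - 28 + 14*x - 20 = 42*x - 54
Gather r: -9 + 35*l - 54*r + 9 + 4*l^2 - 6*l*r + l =4*l^2 + 36*l + r*(-6*l - 54)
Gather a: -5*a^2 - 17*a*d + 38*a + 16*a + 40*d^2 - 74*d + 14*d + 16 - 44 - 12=-5*a^2 + a*(54 - 17*d) + 40*d^2 - 60*d - 40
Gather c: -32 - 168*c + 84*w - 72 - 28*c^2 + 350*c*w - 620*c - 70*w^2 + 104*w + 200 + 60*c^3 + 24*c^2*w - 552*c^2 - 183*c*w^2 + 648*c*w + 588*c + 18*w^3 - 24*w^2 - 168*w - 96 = 60*c^3 + c^2*(24*w - 580) + c*(-183*w^2 + 998*w - 200) + 18*w^3 - 94*w^2 + 20*w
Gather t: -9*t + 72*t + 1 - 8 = 63*t - 7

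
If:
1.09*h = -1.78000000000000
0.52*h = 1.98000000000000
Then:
No Solution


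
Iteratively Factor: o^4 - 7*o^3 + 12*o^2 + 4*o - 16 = (o - 2)*(o^3 - 5*o^2 + 2*o + 8) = (o - 2)^2*(o^2 - 3*o - 4) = (o - 2)^2*(o + 1)*(o - 4)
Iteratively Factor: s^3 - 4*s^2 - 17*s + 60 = (s - 5)*(s^2 + s - 12) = (s - 5)*(s - 3)*(s + 4)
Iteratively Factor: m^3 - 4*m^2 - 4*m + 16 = (m - 2)*(m^2 - 2*m - 8) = (m - 4)*(m - 2)*(m + 2)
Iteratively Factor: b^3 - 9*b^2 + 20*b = (b - 5)*(b^2 - 4*b) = b*(b - 5)*(b - 4)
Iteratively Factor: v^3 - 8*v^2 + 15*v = (v - 5)*(v^2 - 3*v) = (v - 5)*(v - 3)*(v)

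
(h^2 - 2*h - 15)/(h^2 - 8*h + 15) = (h + 3)/(h - 3)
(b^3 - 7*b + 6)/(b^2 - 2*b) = b + 2 - 3/b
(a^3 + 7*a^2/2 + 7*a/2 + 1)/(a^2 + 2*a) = a + 3/2 + 1/(2*a)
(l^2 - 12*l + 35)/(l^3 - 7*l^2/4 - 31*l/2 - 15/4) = 4*(l - 7)/(4*l^2 + 13*l + 3)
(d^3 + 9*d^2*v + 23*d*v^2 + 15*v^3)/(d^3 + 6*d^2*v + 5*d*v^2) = (d + 3*v)/d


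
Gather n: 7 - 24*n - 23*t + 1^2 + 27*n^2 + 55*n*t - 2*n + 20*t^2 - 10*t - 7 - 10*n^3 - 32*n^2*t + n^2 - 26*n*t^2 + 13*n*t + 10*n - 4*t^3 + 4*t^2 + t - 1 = -10*n^3 + n^2*(28 - 32*t) + n*(-26*t^2 + 68*t - 16) - 4*t^3 + 24*t^2 - 32*t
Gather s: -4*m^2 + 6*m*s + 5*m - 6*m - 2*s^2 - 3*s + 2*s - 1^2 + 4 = -4*m^2 - m - 2*s^2 + s*(6*m - 1) + 3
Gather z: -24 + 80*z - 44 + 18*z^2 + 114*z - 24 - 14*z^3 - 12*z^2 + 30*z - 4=-14*z^3 + 6*z^2 + 224*z - 96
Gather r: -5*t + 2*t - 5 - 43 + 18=-3*t - 30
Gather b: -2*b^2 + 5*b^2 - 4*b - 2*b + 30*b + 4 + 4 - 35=3*b^2 + 24*b - 27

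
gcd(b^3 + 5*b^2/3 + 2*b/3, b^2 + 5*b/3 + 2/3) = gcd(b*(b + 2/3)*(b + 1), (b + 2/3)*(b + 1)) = b^2 + 5*b/3 + 2/3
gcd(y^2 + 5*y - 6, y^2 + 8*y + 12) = y + 6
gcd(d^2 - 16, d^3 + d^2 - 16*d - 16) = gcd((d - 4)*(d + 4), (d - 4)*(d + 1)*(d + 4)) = d^2 - 16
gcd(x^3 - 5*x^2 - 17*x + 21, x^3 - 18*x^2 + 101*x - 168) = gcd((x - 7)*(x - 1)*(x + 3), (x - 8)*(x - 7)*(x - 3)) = x - 7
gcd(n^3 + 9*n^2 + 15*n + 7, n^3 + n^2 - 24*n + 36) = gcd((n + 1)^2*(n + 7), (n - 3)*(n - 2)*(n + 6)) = 1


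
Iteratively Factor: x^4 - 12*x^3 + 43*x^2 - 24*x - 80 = (x - 4)*(x^3 - 8*x^2 + 11*x + 20) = (x - 4)^2*(x^2 - 4*x - 5) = (x - 5)*(x - 4)^2*(x + 1)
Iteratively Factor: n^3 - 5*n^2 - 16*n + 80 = (n - 4)*(n^2 - n - 20) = (n - 4)*(n + 4)*(n - 5)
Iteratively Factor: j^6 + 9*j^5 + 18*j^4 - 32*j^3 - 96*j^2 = (j + 4)*(j^5 + 5*j^4 - 2*j^3 - 24*j^2) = j*(j + 4)*(j^4 + 5*j^3 - 2*j^2 - 24*j) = j*(j + 3)*(j + 4)*(j^3 + 2*j^2 - 8*j) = j^2*(j + 3)*(j + 4)*(j^2 + 2*j - 8) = j^2*(j + 3)*(j + 4)^2*(j - 2)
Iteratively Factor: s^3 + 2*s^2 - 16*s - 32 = (s - 4)*(s^2 + 6*s + 8) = (s - 4)*(s + 2)*(s + 4)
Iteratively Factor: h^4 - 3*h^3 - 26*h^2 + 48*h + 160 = (h + 2)*(h^3 - 5*h^2 - 16*h + 80) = (h + 2)*(h + 4)*(h^2 - 9*h + 20) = (h - 4)*(h + 2)*(h + 4)*(h - 5)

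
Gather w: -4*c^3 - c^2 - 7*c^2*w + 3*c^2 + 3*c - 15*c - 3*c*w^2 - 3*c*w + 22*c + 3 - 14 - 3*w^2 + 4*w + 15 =-4*c^3 + 2*c^2 + 10*c + w^2*(-3*c - 3) + w*(-7*c^2 - 3*c + 4) + 4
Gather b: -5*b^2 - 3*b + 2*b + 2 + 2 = -5*b^2 - b + 4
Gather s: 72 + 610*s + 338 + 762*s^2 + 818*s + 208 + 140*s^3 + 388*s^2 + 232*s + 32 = 140*s^3 + 1150*s^2 + 1660*s + 650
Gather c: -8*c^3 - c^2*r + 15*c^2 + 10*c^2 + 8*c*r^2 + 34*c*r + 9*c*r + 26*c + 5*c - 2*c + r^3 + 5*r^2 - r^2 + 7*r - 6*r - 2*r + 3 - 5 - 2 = -8*c^3 + c^2*(25 - r) + c*(8*r^2 + 43*r + 29) + r^3 + 4*r^2 - r - 4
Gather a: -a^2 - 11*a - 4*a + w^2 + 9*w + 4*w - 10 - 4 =-a^2 - 15*a + w^2 + 13*w - 14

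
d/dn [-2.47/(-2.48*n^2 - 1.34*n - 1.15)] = (-12.2512*n - 3.3098)/(2.48*n^2 + 1.34*n + 1.15)^2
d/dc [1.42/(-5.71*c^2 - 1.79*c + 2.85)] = (16.2164*c + 2.5418)/(5.71*c^2 + 1.79*c - 2.85)^2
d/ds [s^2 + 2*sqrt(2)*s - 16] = 2*s + 2*sqrt(2)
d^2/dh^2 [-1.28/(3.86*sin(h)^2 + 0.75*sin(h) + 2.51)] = (76.285952*sin(h)^4 + 11.1168*sin(h)^3 - 163.31456*sin(h)^2 - 24.6432*sin(h) + 23.362816)/(3.86*sin(h)^2 + 0.75*sin(h) + 2.51)^3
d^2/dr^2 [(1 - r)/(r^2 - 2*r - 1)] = 2*(r - 1)*(-3*r^2 + 6*r + 4*(r - 1)^2 + 3)/(-r^2 + 2*r + 1)^3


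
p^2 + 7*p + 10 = (p + 2)*(p + 5)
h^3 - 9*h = h*(h - 3)*(h + 3)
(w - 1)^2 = w^2 - 2*w + 1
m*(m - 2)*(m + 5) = m^3 + 3*m^2 - 10*m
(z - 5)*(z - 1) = z^2 - 6*z + 5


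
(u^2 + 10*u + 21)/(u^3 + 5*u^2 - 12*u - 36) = (u^2 + 10*u + 21)/(u^3 + 5*u^2 - 12*u - 36)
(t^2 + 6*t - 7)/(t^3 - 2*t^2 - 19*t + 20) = (t + 7)/(t^2 - t - 20)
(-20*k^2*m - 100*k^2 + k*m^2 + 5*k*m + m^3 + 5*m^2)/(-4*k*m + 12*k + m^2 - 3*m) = (5*k*m + 25*k + m^2 + 5*m)/(m - 3)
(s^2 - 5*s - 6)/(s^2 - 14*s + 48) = (s + 1)/(s - 8)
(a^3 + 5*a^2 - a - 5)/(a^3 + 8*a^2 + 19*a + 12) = (a^2 + 4*a - 5)/(a^2 + 7*a + 12)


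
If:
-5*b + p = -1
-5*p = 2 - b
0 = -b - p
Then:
No Solution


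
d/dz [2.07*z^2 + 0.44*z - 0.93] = 4.14*z + 0.44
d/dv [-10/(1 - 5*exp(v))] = -50*exp(v)/(5*exp(v) - 1)^2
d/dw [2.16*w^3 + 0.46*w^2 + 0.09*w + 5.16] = 6.48*w^2 + 0.92*w + 0.09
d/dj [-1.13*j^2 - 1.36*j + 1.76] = -2.26*j - 1.36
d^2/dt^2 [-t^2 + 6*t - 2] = -2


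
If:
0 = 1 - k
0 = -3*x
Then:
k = 1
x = 0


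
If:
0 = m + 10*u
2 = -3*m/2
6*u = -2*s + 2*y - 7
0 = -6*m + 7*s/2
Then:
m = -4/3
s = -16/7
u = 2/15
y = 113/70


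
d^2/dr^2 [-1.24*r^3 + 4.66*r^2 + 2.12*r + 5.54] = 9.32 - 7.44*r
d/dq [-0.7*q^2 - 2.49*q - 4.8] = -1.4*q - 2.49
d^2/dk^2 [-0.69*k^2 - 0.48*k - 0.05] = -1.38000000000000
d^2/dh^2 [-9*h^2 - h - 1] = -18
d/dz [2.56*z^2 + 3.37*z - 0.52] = 5.12*z + 3.37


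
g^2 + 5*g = g*(g + 5)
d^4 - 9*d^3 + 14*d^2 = d^2*(d - 7)*(d - 2)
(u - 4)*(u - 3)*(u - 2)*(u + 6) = u^4 - 3*u^3 - 28*u^2 + 132*u - 144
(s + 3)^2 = s^2 + 6*s + 9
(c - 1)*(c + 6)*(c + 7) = c^3 + 12*c^2 + 29*c - 42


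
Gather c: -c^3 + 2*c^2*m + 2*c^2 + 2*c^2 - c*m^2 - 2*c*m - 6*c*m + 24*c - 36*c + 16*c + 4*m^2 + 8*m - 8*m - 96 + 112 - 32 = -c^3 + c^2*(2*m + 4) + c*(-m^2 - 8*m + 4) + 4*m^2 - 16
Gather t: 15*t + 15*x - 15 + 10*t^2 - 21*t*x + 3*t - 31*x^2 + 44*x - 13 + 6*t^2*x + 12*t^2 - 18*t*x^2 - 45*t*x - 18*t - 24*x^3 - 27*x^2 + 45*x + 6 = t^2*(6*x + 22) + t*(-18*x^2 - 66*x) - 24*x^3 - 58*x^2 + 104*x - 22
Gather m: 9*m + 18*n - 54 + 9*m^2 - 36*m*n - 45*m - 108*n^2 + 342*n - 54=9*m^2 + m*(-36*n - 36) - 108*n^2 + 360*n - 108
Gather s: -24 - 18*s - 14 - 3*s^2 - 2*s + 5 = -3*s^2 - 20*s - 33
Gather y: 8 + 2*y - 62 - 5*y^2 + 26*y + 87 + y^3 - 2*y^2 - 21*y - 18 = y^3 - 7*y^2 + 7*y + 15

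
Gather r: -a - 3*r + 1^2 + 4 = -a - 3*r + 5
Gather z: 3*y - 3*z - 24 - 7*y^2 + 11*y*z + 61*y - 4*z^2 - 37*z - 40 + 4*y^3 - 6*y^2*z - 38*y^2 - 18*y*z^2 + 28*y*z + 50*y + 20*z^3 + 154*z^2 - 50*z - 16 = 4*y^3 - 45*y^2 + 114*y + 20*z^3 + z^2*(150 - 18*y) + z*(-6*y^2 + 39*y - 90) - 80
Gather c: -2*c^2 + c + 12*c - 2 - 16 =-2*c^2 + 13*c - 18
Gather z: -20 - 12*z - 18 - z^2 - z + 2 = -z^2 - 13*z - 36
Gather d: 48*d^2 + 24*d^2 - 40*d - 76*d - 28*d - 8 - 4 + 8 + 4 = 72*d^2 - 144*d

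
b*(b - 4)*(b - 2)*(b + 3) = b^4 - 3*b^3 - 10*b^2 + 24*b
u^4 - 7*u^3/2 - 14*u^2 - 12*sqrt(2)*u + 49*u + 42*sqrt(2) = (u - 7/2)*(u - 3*sqrt(2))*(u + sqrt(2))*(u + 2*sqrt(2))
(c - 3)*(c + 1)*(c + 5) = c^3 + 3*c^2 - 13*c - 15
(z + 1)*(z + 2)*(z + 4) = z^3 + 7*z^2 + 14*z + 8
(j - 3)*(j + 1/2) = j^2 - 5*j/2 - 3/2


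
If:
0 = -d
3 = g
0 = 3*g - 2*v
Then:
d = 0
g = 3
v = 9/2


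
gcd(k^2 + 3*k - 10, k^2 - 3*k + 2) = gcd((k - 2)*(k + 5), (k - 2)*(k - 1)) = k - 2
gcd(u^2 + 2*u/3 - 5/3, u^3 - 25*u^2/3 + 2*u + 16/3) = u - 1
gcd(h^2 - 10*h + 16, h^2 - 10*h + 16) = h^2 - 10*h + 16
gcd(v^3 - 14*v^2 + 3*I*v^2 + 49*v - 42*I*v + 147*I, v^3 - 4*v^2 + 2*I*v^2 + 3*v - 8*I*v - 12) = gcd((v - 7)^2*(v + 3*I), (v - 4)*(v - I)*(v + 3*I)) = v + 3*I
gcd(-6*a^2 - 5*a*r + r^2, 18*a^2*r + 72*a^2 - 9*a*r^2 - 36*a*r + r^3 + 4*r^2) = -6*a + r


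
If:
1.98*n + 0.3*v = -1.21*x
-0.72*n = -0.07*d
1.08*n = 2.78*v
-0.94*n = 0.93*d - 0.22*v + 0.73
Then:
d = -0.72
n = -0.07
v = -0.03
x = 0.12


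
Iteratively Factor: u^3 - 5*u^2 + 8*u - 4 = (u - 2)*(u^2 - 3*u + 2) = (u - 2)^2*(u - 1)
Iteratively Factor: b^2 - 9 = (b - 3)*(b + 3)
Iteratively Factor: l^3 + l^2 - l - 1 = (l + 1)*(l^2 - 1) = (l + 1)^2*(l - 1)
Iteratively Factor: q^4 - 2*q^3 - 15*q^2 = (q - 5)*(q^3 + 3*q^2) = q*(q - 5)*(q^2 + 3*q) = q^2*(q - 5)*(q + 3)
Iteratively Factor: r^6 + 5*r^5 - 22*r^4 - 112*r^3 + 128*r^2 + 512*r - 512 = (r - 1)*(r^5 + 6*r^4 - 16*r^3 - 128*r^2 + 512) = (r - 1)*(r + 4)*(r^4 + 2*r^3 - 24*r^2 - 32*r + 128) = (r - 1)*(r + 4)^2*(r^3 - 2*r^2 - 16*r + 32) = (r - 2)*(r - 1)*(r + 4)^2*(r^2 - 16) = (r - 4)*(r - 2)*(r - 1)*(r + 4)^2*(r + 4)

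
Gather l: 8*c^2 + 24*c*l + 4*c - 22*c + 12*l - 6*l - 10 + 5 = 8*c^2 - 18*c + l*(24*c + 6) - 5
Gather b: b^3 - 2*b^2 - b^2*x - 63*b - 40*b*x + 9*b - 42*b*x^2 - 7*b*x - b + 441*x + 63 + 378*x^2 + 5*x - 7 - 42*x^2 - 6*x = b^3 + b^2*(-x - 2) + b*(-42*x^2 - 47*x - 55) + 336*x^2 + 440*x + 56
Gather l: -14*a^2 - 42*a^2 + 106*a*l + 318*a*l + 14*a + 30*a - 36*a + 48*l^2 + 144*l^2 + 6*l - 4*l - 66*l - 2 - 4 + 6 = -56*a^2 + 8*a + 192*l^2 + l*(424*a - 64)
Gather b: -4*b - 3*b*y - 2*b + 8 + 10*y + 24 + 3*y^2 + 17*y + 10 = b*(-3*y - 6) + 3*y^2 + 27*y + 42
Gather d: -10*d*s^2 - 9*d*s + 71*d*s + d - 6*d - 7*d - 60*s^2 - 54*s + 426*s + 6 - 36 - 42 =d*(-10*s^2 + 62*s - 12) - 60*s^2 + 372*s - 72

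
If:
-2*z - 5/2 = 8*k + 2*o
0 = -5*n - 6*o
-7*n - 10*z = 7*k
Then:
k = -92*z/203 - 15/58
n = 15/58 - 198*z/203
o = 165*z/203 - 25/116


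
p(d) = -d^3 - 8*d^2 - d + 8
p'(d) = -3*d^2 - 16*d - 1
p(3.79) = -165.14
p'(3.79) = -104.73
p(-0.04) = 8.03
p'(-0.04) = -0.36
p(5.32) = -374.31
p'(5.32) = -171.03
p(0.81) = 1.41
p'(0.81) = -15.93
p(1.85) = -27.56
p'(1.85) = -40.87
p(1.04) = -2.82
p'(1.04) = -20.88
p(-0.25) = 7.77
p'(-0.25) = 2.81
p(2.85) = -82.98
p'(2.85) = -70.97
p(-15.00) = 1598.00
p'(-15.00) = -436.00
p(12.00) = -2884.00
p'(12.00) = -625.00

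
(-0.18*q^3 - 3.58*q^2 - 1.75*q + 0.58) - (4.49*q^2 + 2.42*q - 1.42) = -0.18*q^3 - 8.07*q^2 - 4.17*q + 2.0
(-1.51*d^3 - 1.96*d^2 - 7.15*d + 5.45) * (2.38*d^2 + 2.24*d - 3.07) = -3.5938*d^5 - 8.0472*d^4 - 16.7717*d^3 + 2.9722*d^2 + 34.1585*d - 16.7315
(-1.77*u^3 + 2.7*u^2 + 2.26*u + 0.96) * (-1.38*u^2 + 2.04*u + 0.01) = 2.4426*u^5 - 7.3368*u^4 + 2.3715*u^3 + 3.3126*u^2 + 1.981*u + 0.0096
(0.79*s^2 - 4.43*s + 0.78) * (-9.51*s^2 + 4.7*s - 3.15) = -7.5129*s^4 + 45.8423*s^3 - 30.7273*s^2 + 17.6205*s - 2.457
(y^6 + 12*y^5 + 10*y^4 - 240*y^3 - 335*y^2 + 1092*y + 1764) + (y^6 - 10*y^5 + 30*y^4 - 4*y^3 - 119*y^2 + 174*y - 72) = 2*y^6 + 2*y^5 + 40*y^4 - 244*y^3 - 454*y^2 + 1266*y + 1692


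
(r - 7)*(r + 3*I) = r^2 - 7*r + 3*I*r - 21*I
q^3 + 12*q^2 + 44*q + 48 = (q + 2)*(q + 4)*(q + 6)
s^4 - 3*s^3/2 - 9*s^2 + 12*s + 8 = (s - 2)*(s + 1/2)*(s - 2*sqrt(2))*(s + 2*sqrt(2))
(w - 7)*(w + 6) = w^2 - w - 42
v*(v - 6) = v^2 - 6*v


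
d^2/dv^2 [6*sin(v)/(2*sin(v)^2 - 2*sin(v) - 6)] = 3*(-sin(v)^5 - sin(v)^4 - 16*sin(v)^3 + 3*sin(v)^2 + 9*sin(v) - 6)/(sin(v)^2 - sin(v) - 3)^3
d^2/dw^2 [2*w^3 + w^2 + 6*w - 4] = 12*w + 2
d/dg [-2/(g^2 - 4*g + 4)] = 4*(g - 2)/(g^2 - 4*g + 4)^2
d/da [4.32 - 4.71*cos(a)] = 4.71*sin(a)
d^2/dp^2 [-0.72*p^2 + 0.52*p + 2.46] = -1.44000000000000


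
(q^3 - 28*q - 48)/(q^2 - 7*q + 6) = (q^2 + 6*q + 8)/(q - 1)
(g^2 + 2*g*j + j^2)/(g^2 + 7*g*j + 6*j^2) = (g + j)/(g + 6*j)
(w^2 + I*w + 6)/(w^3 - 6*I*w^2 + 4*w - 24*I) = (w + 3*I)/(w^2 - 4*I*w + 12)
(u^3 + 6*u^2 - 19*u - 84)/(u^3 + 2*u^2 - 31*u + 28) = (u + 3)/(u - 1)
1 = 1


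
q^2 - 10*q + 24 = (q - 6)*(q - 4)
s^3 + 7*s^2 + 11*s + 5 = (s + 1)^2*(s + 5)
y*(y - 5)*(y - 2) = y^3 - 7*y^2 + 10*y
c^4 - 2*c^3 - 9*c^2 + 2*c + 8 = (c - 4)*(c - 1)*(c + 1)*(c + 2)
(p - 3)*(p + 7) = p^2 + 4*p - 21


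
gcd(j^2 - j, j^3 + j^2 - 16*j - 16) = 1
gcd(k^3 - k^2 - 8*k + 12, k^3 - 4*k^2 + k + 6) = k - 2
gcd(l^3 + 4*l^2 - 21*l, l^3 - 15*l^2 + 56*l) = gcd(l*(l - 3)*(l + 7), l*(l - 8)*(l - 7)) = l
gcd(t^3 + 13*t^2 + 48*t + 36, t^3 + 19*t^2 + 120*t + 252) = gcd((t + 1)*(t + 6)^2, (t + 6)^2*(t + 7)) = t^2 + 12*t + 36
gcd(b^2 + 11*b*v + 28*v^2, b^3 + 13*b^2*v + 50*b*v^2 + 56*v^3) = b^2 + 11*b*v + 28*v^2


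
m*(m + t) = m^2 + m*t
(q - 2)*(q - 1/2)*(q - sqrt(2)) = q^3 - 5*q^2/2 - sqrt(2)*q^2 + q + 5*sqrt(2)*q/2 - sqrt(2)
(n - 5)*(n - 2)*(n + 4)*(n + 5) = n^4 + 2*n^3 - 33*n^2 - 50*n + 200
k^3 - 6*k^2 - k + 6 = (k - 6)*(k - 1)*(k + 1)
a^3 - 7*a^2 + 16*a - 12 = (a - 3)*(a - 2)^2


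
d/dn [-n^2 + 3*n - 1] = 3 - 2*n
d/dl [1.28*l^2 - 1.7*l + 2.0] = 2.56*l - 1.7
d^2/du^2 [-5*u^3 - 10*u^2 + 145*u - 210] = -30*u - 20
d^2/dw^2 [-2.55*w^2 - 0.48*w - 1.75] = -5.10000000000000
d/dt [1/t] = -1/t^2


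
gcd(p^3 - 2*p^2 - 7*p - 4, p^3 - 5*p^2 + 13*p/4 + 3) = p - 4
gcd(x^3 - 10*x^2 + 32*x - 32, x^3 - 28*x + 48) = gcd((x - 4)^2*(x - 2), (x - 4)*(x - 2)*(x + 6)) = x^2 - 6*x + 8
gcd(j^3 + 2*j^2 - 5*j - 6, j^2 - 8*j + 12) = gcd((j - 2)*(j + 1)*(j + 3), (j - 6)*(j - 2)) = j - 2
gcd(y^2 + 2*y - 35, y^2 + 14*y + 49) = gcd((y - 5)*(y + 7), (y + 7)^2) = y + 7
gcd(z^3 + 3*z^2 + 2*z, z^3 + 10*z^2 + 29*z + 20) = z + 1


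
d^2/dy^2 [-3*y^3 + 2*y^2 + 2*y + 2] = 4 - 18*y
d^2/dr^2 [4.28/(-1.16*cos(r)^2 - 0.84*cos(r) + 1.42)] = (23.036672*(1 - cos(r)^2)^2 + 12.511296*cos(r)^3 + 42.738368*cos(r)^2 - 19.917408*cos(r) - 43.17664)/(1.16*cos(r)^2 + 0.84*cos(r) - 1.42)^3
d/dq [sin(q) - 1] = cos(q)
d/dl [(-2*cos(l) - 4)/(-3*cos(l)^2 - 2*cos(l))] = 2*(3*sin(l) + 4*sin(l)/cos(l)^2 + 12*tan(l))/(3*cos(l) + 2)^2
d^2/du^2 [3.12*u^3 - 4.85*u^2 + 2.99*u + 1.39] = 18.72*u - 9.7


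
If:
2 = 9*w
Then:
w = 2/9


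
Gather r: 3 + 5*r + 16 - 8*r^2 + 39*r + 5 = -8*r^2 + 44*r + 24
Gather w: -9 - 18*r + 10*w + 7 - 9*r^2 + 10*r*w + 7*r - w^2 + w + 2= -9*r^2 - 11*r - w^2 + w*(10*r + 11)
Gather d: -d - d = -2*d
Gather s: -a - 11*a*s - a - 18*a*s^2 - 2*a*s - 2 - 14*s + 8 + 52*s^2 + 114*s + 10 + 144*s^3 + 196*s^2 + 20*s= -2*a + 144*s^3 + s^2*(248 - 18*a) + s*(120 - 13*a) + 16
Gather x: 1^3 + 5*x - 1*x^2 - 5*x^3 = -5*x^3 - x^2 + 5*x + 1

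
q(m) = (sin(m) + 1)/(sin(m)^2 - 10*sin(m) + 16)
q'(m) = (-2*sin(m)*cos(m) + 10*cos(m))*(sin(m) + 1)/(sin(m)^2 - 10*sin(m) + 16)^2 + cos(m)/(sin(m)^2 - 10*sin(m) + 16)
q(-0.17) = 0.05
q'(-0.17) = 0.08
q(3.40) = 0.04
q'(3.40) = -0.07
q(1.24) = 0.26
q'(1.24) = 0.14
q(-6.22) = 0.07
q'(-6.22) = 0.11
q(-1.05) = 0.01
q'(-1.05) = 0.02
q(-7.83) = 0.00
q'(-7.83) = 0.00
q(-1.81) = 0.00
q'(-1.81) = -0.01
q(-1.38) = 0.00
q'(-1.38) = 0.01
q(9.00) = 0.12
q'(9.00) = -0.16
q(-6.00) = 0.10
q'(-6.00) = 0.14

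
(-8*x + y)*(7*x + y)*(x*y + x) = -56*x^3*y - 56*x^3 - x^2*y^2 - x^2*y + x*y^3 + x*y^2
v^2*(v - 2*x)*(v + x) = v^4 - v^3*x - 2*v^2*x^2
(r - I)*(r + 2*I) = r^2 + I*r + 2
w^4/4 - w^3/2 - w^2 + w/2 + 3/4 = (w/2 + 1/2)^2*(w - 3)*(w - 1)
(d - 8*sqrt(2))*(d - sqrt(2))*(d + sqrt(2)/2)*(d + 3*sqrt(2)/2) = d^4 - 7*sqrt(2)*d^3 - 37*d^2/2 + 37*sqrt(2)*d/2 + 24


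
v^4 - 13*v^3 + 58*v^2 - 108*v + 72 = (v - 6)*(v - 3)*(v - 2)^2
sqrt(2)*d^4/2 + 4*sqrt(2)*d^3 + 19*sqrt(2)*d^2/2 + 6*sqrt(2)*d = d*(d + 3)*(d + 4)*(sqrt(2)*d/2 + sqrt(2)/2)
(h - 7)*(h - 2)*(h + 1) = h^3 - 8*h^2 + 5*h + 14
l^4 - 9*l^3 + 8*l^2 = l^2*(l - 8)*(l - 1)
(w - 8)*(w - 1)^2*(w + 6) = w^4 - 4*w^3 - 43*w^2 + 94*w - 48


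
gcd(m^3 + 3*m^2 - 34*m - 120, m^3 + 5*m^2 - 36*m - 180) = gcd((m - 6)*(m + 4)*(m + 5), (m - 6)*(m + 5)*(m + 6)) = m^2 - m - 30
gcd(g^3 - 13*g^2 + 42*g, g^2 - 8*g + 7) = g - 7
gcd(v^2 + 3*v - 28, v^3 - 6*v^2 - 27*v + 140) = v - 4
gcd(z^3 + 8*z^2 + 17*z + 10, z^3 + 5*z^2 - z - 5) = z^2 + 6*z + 5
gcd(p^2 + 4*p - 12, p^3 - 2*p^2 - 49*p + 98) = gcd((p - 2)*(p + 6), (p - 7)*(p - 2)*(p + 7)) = p - 2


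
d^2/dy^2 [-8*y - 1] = 0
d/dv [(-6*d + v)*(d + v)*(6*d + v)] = -36*d^2 + 2*d*v + 3*v^2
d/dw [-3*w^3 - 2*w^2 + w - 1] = -9*w^2 - 4*w + 1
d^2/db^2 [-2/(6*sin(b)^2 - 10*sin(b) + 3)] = 4*(72*sin(b)^4 - 90*sin(b)^3 - 94*sin(b)^2 + 195*sin(b) - 82)/(6*sin(b)^2 - 10*sin(b) + 3)^3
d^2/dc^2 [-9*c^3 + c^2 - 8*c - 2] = 2 - 54*c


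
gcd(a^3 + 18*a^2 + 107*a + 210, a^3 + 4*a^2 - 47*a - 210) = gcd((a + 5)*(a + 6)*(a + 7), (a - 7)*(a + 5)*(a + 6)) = a^2 + 11*a + 30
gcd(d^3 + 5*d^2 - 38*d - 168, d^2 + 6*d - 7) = d + 7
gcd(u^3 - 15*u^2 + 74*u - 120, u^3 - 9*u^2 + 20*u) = u^2 - 9*u + 20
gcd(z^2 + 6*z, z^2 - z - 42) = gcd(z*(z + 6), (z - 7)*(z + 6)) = z + 6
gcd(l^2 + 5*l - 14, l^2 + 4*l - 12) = l - 2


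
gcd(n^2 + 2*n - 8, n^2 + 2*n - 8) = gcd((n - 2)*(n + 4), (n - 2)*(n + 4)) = n^2 + 2*n - 8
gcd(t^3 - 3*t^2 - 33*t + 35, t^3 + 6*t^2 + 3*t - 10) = t^2 + 4*t - 5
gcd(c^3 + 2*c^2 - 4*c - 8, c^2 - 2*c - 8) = c + 2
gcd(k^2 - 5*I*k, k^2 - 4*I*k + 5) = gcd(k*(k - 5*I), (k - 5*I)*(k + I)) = k - 5*I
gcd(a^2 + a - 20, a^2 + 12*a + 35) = a + 5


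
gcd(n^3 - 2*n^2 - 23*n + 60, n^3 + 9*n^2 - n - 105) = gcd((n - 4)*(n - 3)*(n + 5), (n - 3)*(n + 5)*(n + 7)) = n^2 + 2*n - 15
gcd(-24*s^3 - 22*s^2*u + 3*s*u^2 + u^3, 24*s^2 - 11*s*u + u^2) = 1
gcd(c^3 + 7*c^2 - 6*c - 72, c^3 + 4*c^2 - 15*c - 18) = c^2 + 3*c - 18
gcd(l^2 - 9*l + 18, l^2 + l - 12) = l - 3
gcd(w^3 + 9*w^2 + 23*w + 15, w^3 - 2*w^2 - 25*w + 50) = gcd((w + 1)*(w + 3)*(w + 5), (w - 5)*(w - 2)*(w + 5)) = w + 5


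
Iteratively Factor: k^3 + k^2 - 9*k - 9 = (k - 3)*(k^2 + 4*k + 3) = (k - 3)*(k + 3)*(k + 1)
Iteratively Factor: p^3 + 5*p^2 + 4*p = (p + 4)*(p^2 + p) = p*(p + 4)*(p + 1)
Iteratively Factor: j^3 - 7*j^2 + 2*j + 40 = (j + 2)*(j^2 - 9*j + 20) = (j - 4)*(j + 2)*(j - 5)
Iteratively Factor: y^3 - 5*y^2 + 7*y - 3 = (y - 1)*(y^2 - 4*y + 3) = (y - 3)*(y - 1)*(y - 1)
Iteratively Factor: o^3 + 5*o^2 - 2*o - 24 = (o - 2)*(o^2 + 7*o + 12) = (o - 2)*(o + 3)*(o + 4)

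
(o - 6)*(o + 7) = o^2 + o - 42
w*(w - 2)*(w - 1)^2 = w^4 - 4*w^3 + 5*w^2 - 2*w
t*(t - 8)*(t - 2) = t^3 - 10*t^2 + 16*t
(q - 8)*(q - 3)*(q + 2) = q^3 - 9*q^2 + 2*q + 48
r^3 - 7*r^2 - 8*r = r*(r - 8)*(r + 1)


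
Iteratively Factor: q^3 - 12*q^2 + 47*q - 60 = (q - 3)*(q^2 - 9*q + 20) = (q - 5)*(q - 3)*(q - 4)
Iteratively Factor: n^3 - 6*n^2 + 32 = (n - 4)*(n^2 - 2*n - 8) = (n - 4)^2*(n + 2)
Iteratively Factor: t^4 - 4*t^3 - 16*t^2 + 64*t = (t)*(t^3 - 4*t^2 - 16*t + 64) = t*(t + 4)*(t^2 - 8*t + 16) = t*(t - 4)*(t + 4)*(t - 4)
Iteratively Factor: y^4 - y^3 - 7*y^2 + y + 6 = (y - 3)*(y^3 + 2*y^2 - y - 2) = (y - 3)*(y + 2)*(y^2 - 1) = (y - 3)*(y + 1)*(y + 2)*(y - 1)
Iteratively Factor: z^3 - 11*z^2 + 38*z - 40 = (z - 2)*(z^2 - 9*z + 20) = (z - 4)*(z - 2)*(z - 5)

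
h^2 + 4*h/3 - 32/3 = (h - 8/3)*(h + 4)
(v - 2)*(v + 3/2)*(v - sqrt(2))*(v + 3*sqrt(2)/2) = v^4 - v^3/2 + sqrt(2)*v^3/2 - 6*v^2 - sqrt(2)*v^2/4 - 3*sqrt(2)*v/2 + 3*v/2 + 9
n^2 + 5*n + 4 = (n + 1)*(n + 4)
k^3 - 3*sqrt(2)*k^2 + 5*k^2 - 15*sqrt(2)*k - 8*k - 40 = (k + 5)*(k - 4*sqrt(2))*(k + sqrt(2))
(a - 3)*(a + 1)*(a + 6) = a^3 + 4*a^2 - 15*a - 18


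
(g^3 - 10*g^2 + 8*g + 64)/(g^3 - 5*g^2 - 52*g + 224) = (g + 2)/(g + 7)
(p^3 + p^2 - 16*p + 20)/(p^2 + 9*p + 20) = (p^2 - 4*p + 4)/(p + 4)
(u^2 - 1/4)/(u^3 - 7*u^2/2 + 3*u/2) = (u + 1/2)/(u*(u - 3))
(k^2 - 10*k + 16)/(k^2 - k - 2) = (k - 8)/(k + 1)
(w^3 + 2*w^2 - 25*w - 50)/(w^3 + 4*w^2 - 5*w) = (w^2 - 3*w - 10)/(w*(w - 1))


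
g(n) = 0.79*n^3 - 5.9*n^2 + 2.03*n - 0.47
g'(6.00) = 16.55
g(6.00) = -30.05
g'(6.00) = 16.55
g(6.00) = -30.05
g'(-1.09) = 17.71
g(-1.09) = -10.72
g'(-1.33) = 21.92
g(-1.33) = -15.46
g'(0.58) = -4.02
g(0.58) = -1.12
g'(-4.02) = 87.77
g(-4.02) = -155.30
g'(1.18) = -8.59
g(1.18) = -4.99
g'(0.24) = -0.67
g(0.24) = -0.31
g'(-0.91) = 14.73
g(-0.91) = -7.80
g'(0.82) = -6.05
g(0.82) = -2.34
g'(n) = 2.37*n^2 - 11.8*n + 2.03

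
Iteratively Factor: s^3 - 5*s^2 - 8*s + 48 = (s + 3)*(s^2 - 8*s + 16) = (s - 4)*(s + 3)*(s - 4)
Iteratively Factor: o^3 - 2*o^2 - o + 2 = (o + 1)*(o^2 - 3*o + 2) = (o - 1)*(o + 1)*(o - 2)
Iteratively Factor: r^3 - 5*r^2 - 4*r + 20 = (r - 5)*(r^2 - 4) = (r - 5)*(r - 2)*(r + 2)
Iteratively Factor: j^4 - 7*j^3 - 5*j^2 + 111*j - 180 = (j - 3)*(j^3 - 4*j^2 - 17*j + 60) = (j - 3)*(j + 4)*(j^2 - 8*j + 15) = (j - 3)^2*(j + 4)*(j - 5)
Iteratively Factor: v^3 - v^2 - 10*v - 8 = (v + 2)*(v^2 - 3*v - 4) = (v - 4)*(v + 2)*(v + 1)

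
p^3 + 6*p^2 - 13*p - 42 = (p - 3)*(p + 2)*(p + 7)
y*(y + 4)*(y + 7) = y^3 + 11*y^2 + 28*y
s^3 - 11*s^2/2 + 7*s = s*(s - 7/2)*(s - 2)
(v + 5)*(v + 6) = v^2 + 11*v + 30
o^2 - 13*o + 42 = (o - 7)*(o - 6)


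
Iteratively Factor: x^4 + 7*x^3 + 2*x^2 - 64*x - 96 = (x + 4)*(x^3 + 3*x^2 - 10*x - 24) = (x + 2)*(x + 4)*(x^2 + x - 12) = (x - 3)*(x + 2)*(x + 4)*(x + 4)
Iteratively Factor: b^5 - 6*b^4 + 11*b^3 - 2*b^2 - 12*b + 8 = (b - 2)*(b^4 - 4*b^3 + 3*b^2 + 4*b - 4) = (b - 2)^2*(b^3 - 2*b^2 - b + 2) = (b - 2)^2*(b - 1)*(b^2 - b - 2) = (b - 2)^3*(b - 1)*(b + 1)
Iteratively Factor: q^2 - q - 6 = (q - 3)*(q + 2)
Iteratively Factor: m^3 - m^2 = (m - 1)*(m^2) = m*(m - 1)*(m)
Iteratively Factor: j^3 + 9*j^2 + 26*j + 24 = (j + 2)*(j^2 + 7*j + 12) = (j + 2)*(j + 4)*(j + 3)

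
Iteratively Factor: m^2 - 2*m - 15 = (m - 5)*(m + 3)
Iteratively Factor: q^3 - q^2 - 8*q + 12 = (q - 2)*(q^2 + q - 6) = (q - 2)^2*(q + 3)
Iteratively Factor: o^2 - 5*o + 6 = (o - 2)*(o - 3)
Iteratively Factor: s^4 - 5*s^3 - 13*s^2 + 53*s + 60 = (s + 1)*(s^3 - 6*s^2 - 7*s + 60) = (s - 5)*(s + 1)*(s^2 - s - 12) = (s - 5)*(s + 1)*(s + 3)*(s - 4)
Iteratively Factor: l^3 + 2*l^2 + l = (l + 1)*(l^2 + l) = (l + 1)^2*(l)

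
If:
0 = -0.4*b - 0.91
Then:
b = -2.28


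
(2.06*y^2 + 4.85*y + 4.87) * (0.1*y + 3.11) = 0.206*y^3 + 6.8916*y^2 + 15.5705*y + 15.1457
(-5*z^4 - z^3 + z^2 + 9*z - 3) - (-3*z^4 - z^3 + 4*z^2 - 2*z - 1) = -2*z^4 - 3*z^2 + 11*z - 2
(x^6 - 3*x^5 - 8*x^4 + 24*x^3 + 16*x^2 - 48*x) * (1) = x^6 - 3*x^5 - 8*x^4 + 24*x^3 + 16*x^2 - 48*x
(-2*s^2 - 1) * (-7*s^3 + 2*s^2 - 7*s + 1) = 14*s^5 - 4*s^4 + 21*s^3 - 4*s^2 + 7*s - 1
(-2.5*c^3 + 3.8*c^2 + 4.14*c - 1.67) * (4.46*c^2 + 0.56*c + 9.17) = -11.15*c^5 + 15.548*c^4 - 2.3326*c^3 + 29.7162*c^2 + 37.0286*c - 15.3139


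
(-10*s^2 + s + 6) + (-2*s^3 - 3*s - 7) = -2*s^3 - 10*s^2 - 2*s - 1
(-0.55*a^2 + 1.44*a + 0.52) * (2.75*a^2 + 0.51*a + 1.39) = -1.5125*a^4 + 3.6795*a^3 + 1.3999*a^2 + 2.2668*a + 0.7228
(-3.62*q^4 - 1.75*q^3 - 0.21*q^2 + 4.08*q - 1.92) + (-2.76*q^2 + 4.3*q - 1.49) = -3.62*q^4 - 1.75*q^3 - 2.97*q^2 + 8.38*q - 3.41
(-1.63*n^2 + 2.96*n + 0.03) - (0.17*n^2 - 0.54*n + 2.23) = -1.8*n^2 + 3.5*n - 2.2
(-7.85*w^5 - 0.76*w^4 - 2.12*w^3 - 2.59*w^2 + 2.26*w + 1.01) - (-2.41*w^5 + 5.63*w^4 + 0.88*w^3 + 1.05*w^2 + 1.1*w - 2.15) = -5.44*w^5 - 6.39*w^4 - 3.0*w^3 - 3.64*w^2 + 1.16*w + 3.16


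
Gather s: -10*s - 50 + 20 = -10*s - 30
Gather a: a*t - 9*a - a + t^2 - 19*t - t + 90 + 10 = a*(t - 10) + t^2 - 20*t + 100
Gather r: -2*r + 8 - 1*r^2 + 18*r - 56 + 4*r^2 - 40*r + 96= 3*r^2 - 24*r + 48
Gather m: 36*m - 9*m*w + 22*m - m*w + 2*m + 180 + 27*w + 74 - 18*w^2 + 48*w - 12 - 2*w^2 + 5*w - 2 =m*(60 - 10*w) - 20*w^2 + 80*w + 240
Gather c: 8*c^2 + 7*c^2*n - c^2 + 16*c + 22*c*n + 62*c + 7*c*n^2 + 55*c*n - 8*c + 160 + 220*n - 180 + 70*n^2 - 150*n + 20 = c^2*(7*n + 7) + c*(7*n^2 + 77*n + 70) + 70*n^2 + 70*n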